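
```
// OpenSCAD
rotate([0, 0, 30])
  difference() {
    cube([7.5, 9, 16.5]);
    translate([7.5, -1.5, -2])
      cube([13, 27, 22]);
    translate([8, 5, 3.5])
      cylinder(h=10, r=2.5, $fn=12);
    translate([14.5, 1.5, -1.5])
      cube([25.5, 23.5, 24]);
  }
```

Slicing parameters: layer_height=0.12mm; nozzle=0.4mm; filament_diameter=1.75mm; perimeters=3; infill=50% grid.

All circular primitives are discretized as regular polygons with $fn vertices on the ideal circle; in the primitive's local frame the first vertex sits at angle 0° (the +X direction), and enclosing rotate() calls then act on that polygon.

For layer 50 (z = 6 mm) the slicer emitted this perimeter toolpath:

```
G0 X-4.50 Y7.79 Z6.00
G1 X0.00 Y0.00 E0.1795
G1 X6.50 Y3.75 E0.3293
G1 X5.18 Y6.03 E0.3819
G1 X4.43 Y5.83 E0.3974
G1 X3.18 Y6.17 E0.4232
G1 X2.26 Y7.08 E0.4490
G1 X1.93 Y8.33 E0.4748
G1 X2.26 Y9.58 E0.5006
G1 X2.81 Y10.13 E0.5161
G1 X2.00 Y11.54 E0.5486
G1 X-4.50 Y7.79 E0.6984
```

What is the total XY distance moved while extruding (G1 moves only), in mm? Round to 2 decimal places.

34.99 mm

Sum the Euclidean lengths of each G1 segment: total = 34.99 mm.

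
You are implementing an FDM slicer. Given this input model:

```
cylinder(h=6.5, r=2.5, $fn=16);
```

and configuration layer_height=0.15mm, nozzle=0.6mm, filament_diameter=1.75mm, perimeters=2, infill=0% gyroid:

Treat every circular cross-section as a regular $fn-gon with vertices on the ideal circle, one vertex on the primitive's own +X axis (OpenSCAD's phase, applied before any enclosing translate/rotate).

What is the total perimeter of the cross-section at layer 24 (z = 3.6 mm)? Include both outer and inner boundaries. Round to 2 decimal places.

At z = 3.6 mm: the r=2.5 cylinder contributes a regular 16-gon of circumradius 2.5 (perimeter = 2·16·2.500·sin(180°/16) = 15.61 mm). Overall, the cross-section is a single solid region. Total boundary length (outer) = 15.61 mm.

15.61 mm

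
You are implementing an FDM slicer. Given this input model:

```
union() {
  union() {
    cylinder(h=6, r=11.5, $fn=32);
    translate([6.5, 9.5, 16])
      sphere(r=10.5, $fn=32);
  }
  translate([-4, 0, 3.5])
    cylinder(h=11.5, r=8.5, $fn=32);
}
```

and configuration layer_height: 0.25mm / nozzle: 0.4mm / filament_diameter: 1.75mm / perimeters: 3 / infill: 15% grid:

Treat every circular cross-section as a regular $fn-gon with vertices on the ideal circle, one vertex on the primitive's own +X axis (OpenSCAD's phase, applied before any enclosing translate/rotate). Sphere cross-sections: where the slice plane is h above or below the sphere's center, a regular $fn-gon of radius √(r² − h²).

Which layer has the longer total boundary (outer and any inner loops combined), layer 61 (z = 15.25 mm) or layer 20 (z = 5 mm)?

layer 20 (z = 5 mm)

Layer 61 (z = 15.25): the cylinder is not intersected at this z (z outside [0, 6]); the sphere at (6.5, 9.5): section is a regular 32-gon, circumradius = √(r²−h²) = √(10.5²−0.75²) = 10.473 (perimeter = 2·32·10.473·sin(180°/32) = 65.70 mm); Merging all regions: only the r=10.5 sphere at (6.5, 9.5) is present, so the union is just that shape — boundary = 65.70 mm; the cylinder at (-4, 0) is absent (z outside [3.5, 15]); Merging all regions: only the result so far is present, so the union is just that shape — boundary = 65.70 mm. So its perimeter = 65.70 mm. Layer 20 (z = 5): the cylinder: section is a regular 32-gon, circumradius r=11.5 (perimeter = 2·32·11.500·sin(180°/32) = 72.14 mm); the sphere at (6.5, 9.5) is not intersected at this z (|z−center|=11.000 > r=10.5); Combining (union): only the r=11.5 cylinder is present, so the union is just that shape — boundary = 72.14 mm; the r=8.5 cylinder at (-4, 0) contributes a regular 32-gon of circumradius 8.5 (perimeter = 2·32·8.500·sin(180°/32) = 53.32 mm); Taking the union: the regions partially overlap (shared area 216.02 mm²), so the edge portions inside another operand are dropped and the merged outline is re-measured after clipping — boundary = 73.12 mm. So its perimeter = 73.12 mm. Layer 20 is larger (73.12 vs 65.70 mm).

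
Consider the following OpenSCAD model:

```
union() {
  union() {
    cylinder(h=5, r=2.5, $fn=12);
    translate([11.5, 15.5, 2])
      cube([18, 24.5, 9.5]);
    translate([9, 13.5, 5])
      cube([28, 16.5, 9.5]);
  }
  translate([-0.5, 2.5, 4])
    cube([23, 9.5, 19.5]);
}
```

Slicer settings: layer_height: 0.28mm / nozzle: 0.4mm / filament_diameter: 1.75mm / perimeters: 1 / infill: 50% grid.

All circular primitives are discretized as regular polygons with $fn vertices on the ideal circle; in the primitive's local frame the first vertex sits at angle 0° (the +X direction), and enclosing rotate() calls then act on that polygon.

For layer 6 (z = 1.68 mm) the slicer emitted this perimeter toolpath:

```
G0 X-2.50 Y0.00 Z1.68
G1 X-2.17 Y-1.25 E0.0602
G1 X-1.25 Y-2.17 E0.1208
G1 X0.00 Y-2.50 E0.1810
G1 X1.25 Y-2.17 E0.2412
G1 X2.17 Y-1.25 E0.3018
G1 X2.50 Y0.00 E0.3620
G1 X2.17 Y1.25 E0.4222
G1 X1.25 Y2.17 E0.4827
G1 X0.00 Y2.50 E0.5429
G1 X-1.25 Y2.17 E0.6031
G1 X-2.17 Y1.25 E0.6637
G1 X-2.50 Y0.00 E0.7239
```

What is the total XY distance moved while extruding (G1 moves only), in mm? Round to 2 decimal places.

Sum the Euclidean lengths of each G1 segment: total = 15.55 mm.

15.55 mm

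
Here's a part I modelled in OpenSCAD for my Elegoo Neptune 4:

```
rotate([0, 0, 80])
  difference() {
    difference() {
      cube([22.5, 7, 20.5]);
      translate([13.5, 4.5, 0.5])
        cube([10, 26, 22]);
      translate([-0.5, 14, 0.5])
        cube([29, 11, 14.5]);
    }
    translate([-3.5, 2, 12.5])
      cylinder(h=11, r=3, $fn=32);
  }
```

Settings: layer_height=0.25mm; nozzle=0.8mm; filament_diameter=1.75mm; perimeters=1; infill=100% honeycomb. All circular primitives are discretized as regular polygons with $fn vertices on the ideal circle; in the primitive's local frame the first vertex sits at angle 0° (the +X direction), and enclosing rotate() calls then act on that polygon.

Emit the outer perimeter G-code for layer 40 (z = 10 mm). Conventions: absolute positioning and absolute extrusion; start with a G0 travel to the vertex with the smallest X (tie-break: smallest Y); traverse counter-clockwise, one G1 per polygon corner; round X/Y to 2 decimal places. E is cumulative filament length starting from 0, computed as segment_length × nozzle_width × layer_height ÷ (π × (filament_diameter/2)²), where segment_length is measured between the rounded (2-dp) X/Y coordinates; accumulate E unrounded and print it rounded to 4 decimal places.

At z = 10 mm: the 22.5×7 cube contributes its full rectangle; the 10×26 cube at (13.5, 4.5) contributes its full rectangle; the cube at (-0.5, 14) (footprint 29×11) is included at this height; After the difference (first − rest): starting from the 22.5×7 cube, the 10×26 cube at (13.5, 4.5) partially overlaps it — only the 22.50 mm² overlap (of its 260.00 mm²) is removed, clipping the outline; the 29×11 cube at (-0.5, 14) misses the remaining region (no effect) — 1 connected region; the cylinder at (-3.5, 2) does not reach this height (z outside [12.5, 23.5]); Taking the first minus the rest: none of the subtracted shapes is present at this height, so that combined region is unchanged — 1 connected region; (rotated 80° about Z; rotation is an isometry so areas/perimeters/island counts are preserved). The outline is a single polygon with 6 vertices. Extrusion per mm of travel: 0.8 × 0.25 / (π × 0.875²) = 0.083150. Accumulating E over each segment gives final E = 4.9048.

G0 X-6.89 Y1.22 Z10.00
G1 X0.00 Y0.00 E0.5818
G1 X3.91 Y22.16 E2.4529
G1 X-0.52 Y22.94 E2.8269
G1 X-2.09 Y14.08 E3.5751
G1 X-4.55 Y14.51 E3.7828
G1 X-6.89 Y1.22 E4.9048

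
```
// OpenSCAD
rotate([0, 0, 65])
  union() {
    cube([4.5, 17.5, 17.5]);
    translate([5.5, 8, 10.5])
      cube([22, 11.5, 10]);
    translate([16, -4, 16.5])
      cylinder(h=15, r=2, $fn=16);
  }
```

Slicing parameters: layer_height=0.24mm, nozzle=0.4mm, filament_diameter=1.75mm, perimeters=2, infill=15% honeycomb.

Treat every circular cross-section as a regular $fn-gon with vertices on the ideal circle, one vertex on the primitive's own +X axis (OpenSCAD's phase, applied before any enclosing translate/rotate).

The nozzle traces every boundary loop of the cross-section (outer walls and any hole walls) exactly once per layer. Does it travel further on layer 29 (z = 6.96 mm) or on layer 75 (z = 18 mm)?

layer 75 (z = 18 mm)

Layer 29 (z = 6.96): the cube (footprint 4.5×17.5) is included at this height (perimeter 44.00 mm); the cube at (5.5, 8) is absent (z outside [10.5, 20.5]); the cylinder at (16, -4) is absent (z outside [16.5, 31.5]); Combining (union): only the 4.5×17.5 cube is present, so the union is just that shape — boundary = 44.00 mm; (rotated 65° about Z; rotation is an isometry so areas/perimeters/island counts are preserved). So its perimeter = 44.00 mm. Layer 75 (z = 18): the cube is absent (z outside [0, 17.5]); the cube at (5.5, 8) is present — its section is the full 22×11.5 rectangle (perimeter 67.00 mm); the r=2 cylinder at (16, -4) gives a regular 16-gon of circumradius 2 (constant along its height) (perimeter = 2·16·2.000·sin(180°/16) = 12.49 mm); Combining (union): the 2 present regions are separate (no shared area or edge), so areas and boundary lengths simply add and each stays a separate island — boundary = 79.49 mm; (rotated 65° about Z; rotation is an isometry so areas/perimeters/island counts are preserved). So its perimeter = 79.49 mm. Layer 75 is larger (79.49 vs 44.00 mm).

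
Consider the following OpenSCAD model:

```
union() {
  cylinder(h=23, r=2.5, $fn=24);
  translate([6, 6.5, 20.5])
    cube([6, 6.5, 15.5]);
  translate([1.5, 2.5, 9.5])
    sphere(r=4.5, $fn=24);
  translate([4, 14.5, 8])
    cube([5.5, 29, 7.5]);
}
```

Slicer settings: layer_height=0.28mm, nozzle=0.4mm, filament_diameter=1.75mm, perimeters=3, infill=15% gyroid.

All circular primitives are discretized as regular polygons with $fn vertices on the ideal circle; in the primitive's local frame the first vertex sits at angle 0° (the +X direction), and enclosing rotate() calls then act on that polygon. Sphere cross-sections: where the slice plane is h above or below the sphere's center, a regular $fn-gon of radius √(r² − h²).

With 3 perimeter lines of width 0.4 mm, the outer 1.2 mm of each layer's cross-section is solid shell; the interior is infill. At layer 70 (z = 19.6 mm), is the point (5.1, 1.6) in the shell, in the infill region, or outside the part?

outside

At z = 19.6 mm: the cylinder: section is a regular 24-gon, circumradius r=2.5; the cube at (6, 6.5) is not intersected at this z (z outside [20.5, 36]); the sphere at (1.5, 2.5) is not intersected at this z (|z−center|=10.100 > r=4.5); the cube at (4, 14.5) is not intersected at this z (z outside [8, 15.5]); Combining (union): only the r=2.5 cylinder is present, so the union is just that shape — 1 connected region. Overall, the cross-section is a single solid region. The nearest boundary edge runs (2.50, 0.00)→(2.41, 0.65); distance from the point to it = 2.85 mm. The point is not inside any of the regions above, so it lies outside the cross-section (2.85 mm from the nearest boundary).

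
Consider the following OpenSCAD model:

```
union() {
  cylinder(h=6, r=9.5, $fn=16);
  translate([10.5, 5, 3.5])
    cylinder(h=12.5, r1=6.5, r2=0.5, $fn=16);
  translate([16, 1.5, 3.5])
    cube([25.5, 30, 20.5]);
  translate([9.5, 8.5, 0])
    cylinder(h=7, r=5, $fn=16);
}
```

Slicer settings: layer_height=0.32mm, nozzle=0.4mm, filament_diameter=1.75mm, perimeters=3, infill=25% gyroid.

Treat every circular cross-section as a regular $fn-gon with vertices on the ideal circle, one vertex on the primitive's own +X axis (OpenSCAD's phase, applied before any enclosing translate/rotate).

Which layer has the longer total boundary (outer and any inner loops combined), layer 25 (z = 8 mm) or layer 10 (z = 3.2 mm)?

layer 25 (z = 8 mm)

Layer 25 (z = 8): the cylinder does not reach this height (z outside [0, 6]); the cone at (10.5, 5) (r1=6.5→r2=0.5) has section circumradius 4.340 here — a regular 16-gon (perimeter = 2·16·4.340·sin(180°/16) = 27.09 mm); the 25.5×30 cube at (16, 1.5) contributes its full rectangle (perimeter 111.00 mm); the cylinder at (9.5, 8.5) is absent (z outside [0, 7]); Combining (union): the 2 present regions are separate (no shared area or edge), so areas and boundary lengths simply add and each stays a separate island — boundary = 138.09 mm. So its perimeter = 138.09 mm. Layer 10 (z = 3.2): the cylinder: section is a regular 16-gon, circumradius r=9.5 (perimeter = 2·16·9.500·sin(180°/16) = 59.31 mm); the cone at (10.5, 5) is absent (z outside [3.5, 16]); the cube at (16, 1.5) is not intersected at this z (z outside [3.5, 24]); the cylinder at (9.5, 8.5): section is a regular 16-gon, circumradius r=5 (perimeter = 2·16·5.000·sin(180°/16) = 31.21 mm); Taking the union: the regions partially overlap (shared area 6.43 mm²), so the edge portions inside another operand are dropped and the merged outline is re-measured after clipping — boundary = 77.54 mm. So its perimeter = 77.54 mm. Layer 25 is larger (138.09 vs 77.54 mm).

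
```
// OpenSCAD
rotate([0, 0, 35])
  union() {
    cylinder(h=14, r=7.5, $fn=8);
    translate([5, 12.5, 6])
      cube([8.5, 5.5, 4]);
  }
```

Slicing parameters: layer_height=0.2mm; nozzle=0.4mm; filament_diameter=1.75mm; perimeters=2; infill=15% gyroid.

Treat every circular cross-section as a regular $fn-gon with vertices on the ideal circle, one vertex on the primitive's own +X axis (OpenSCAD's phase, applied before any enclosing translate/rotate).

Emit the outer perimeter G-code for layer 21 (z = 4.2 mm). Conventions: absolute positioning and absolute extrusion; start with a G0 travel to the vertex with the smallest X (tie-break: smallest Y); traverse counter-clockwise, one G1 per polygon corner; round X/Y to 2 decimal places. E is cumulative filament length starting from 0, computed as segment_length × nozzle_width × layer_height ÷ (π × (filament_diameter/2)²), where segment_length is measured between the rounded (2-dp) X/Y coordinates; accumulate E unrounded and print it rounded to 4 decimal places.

At z = 4.2 mm: the r=7.5 cylinder contributes a regular 8-gon of circumradius 7.5; the cube at (5, 12.5) is absent (z outside [6, 10]); Merging all regions: only the r=7.5 cylinder is present, so the union is just that shape — 1 connected region; (rotated 35° about Z; rotation is an isometry so areas/perimeters/island counts are preserved). The outline is a single polygon with 8 vertices. Extrusion per mm of travel: 0.4 × 0.2 / (π × 0.875²) = 0.033260. Accumulating E over each segment gives final E = 1.5273.

G0 X-7.39 Y1.30 Z4.20
G1 X-6.14 Y-4.30 E0.1908
G1 X-1.30 Y-7.39 E0.3818
G1 X4.30 Y-6.14 E0.5727
G1 X7.39 Y-1.30 E0.7637
G1 X6.14 Y4.30 E0.9545
G1 X1.30 Y7.39 E1.1455
G1 X-4.30 Y6.14 E1.3363
G1 X-7.39 Y1.30 E1.5273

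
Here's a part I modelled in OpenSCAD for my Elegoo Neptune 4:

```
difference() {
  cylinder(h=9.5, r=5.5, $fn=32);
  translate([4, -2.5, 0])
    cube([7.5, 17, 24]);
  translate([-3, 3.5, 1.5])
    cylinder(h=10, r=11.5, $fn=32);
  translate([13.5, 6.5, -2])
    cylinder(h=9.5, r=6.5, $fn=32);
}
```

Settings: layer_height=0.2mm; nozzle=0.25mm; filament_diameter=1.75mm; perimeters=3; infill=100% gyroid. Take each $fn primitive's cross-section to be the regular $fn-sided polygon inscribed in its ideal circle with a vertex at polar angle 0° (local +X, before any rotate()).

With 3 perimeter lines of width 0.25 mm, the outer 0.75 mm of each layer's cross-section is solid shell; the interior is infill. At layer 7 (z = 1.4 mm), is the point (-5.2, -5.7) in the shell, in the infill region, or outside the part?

At z = 1.4 mm: the cylinder: section is a regular 32-gon, circumradius r=5.5; the cube at (4, -2.5) (footprint 7.5×17) is included at this height; the cylinder at (-3, 3.5) does not reach this height (z outside [1.5, 11.5]); the cylinder at (13.5, 6.5): section is a regular 32-gon, circumradius r=6.5; Subtracting the remaining from the first: starting from the r=5.5 cylinder, the 7.5×17 cube at (4, -2.5) partially overlaps it — only the 7.03 mm² overlap (of its 127.50 mm²) is removed, clipping the outline; the r=6.5 cylinder at (13.5, 6.5) misses the remaining region (no effect) — 1 connected region. Overall, the cross-section is a single solid region. The nearest boundary edge runs (-3.06, -4.57)→(-3.89, -3.89); distance from the point to it = 2.23 mm. The point is not inside any of the regions above, so it lies outside the cross-section (2.23 mm from the nearest boundary).

outside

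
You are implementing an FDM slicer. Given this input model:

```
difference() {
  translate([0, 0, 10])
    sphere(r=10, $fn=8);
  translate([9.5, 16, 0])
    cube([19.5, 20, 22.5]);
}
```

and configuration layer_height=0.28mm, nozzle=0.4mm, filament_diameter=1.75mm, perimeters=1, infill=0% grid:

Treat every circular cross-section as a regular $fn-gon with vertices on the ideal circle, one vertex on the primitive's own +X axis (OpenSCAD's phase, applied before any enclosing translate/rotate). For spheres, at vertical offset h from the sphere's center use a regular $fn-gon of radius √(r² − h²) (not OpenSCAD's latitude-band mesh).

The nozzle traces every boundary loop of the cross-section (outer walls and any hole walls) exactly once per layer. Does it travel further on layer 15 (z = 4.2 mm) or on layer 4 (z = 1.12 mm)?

Layer 15 (z = 4.2): the sphere: section is a regular 8-gon, circumradius = √(r²−h²) = √(10²−5.8²) = 8.146 (perimeter = 2·8·8.146·sin(180°/8) = 49.88 mm); the 19.5×20 cube at (9.5, 16) contributes its full rectangle (perimeter 79.00 mm); Taking the first minus the rest: starting from the r=10 sphere, the 19.5×20 cube at (9.5, 16) misses the remaining region (no effect) — boundary = 49.88 mm. So its perimeter = 49.88 mm. Layer 4 (z = 1.12): the r=10 sphere contributes a regular 8-gon of circumradius √(10²−8.88²) = 4.598 (perimeter = 2·8·4.598·sin(180°/8) = 28.16 mm); the 19.5×20 cube at (9.5, 16) contributes its full rectangle (perimeter 79.00 mm); Subtracting the remaining from the first: starting from the r=10 sphere, the 19.5×20 cube at (9.5, 16) misses the remaining region (no effect) — boundary = 28.16 mm. So its perimeter = 28.16 mm. Layer 15 is larger (49.88 vs 28.16 mm).

layer 15 (z = 4.2 mm)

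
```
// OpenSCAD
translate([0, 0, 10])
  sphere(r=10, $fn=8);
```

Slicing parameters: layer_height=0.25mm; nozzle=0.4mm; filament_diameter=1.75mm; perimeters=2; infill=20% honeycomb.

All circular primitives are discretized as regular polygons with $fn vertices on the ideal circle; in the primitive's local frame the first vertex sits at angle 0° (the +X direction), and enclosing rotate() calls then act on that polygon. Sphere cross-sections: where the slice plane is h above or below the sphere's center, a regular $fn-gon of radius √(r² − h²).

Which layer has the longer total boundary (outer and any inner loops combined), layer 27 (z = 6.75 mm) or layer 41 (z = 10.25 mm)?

layer 41 (z = 10.25 mm)

Layer 27 (z = 6.75): the r=10 sphere slices to a regular 8-gon of circumradius 9.457 (√(r²−h²) with h=3.25 from center) (perimeter = 2·8·9.457·sin(180°/8) = 57.91 mm). So its perimeter = 57.91 mm. Layer 41 (z = 10.25): the r=10 sphere slices to a regular 8-gon of circumradius 9.997 (√(r²−h²) with h=0.25 from center) (perimeter = 2·8·9.997·sin(180°/8) = 61.21 mm). So its perimeter = 61.21 mm. Layer 41 is larger (61.21 vs 57.91 mm).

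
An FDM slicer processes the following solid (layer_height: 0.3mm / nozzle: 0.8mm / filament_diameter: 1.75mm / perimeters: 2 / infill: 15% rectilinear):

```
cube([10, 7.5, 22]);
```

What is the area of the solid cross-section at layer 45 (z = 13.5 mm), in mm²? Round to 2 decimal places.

At z = 13.5 mm: the cube is present — its section is the full 10×7.5 rectangle (area 75.00 mm²). Overall, the cross-section is a single solid region. Net area = 75.00 mm².

75.00 mm²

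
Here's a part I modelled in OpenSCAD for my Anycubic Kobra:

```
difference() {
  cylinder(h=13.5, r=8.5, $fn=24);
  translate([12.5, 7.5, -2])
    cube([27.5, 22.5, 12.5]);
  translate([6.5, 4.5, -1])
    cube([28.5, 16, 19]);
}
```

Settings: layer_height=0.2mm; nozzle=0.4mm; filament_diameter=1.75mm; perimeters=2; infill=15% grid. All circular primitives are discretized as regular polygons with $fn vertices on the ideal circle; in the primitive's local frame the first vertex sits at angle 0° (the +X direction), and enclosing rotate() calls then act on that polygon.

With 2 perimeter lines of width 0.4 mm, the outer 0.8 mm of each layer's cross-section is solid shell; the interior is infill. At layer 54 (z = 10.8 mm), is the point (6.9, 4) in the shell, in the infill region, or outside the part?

shell

At z = 10.8 mm: the r=8.5 cylinder gives a regular 24-gon of circumradius 8.5 (constant along its height); the cube at (12.5, 7.5) does not reach this height (z outside [-2, 10.5]); the cube at (6.5, 4.5) is present — its section is the full 28.5×16 rectangle; Subtracting the remaining from the first: starting from the r=8.5 cylinder, the 28.5×16 cube at (6.5, 4.5) partially overlaps it — only the 0.29 mm² overlap (of its 456.00 mm²) is removed, clipping the outline — 1 connected region. Overall, the cross-section is a single solid region. The nearest boundary edge runs (6.50, 4.50)→(7.17, 4.50); distance from the point to it = 0.50 mm. The point is inside the cross-section, 0.50 mm from the nearest boundary — within the 0.8 mm shell band (2 × 0.4).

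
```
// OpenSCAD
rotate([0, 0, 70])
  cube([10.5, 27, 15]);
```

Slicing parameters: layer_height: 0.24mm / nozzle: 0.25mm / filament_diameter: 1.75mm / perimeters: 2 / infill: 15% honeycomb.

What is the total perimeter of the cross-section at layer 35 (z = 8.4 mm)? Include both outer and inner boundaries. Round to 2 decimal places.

At z = 8.4 mm: the cube (footprint 10.5×27) is included at this height (perimeter 75.00 mm); (whole slice rotated 70° about Z — lengths, areas and connectivity unchanged). Overall, the cross-section is a single solid region. Total boundary length (outer) = 75.00 mm.

75.00 mm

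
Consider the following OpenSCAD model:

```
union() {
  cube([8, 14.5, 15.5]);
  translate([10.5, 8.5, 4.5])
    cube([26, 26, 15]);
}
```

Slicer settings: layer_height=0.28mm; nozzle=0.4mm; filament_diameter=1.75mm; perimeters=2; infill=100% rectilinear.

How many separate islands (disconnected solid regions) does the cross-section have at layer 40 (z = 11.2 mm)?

At z = 11.2 mm: the cube is present — its section is the full 8×14.5 rectangle; the cube at (10.5, 8.5) (footprint 26×26) is included at this height; Combining (union): the 2 present regions are separate (no shared area or edge), so areas and boundary lengths simply add and each stays a separate island — 2 connected regions. Overall, the cross-section has 2 separate islands. Island count = 2.

2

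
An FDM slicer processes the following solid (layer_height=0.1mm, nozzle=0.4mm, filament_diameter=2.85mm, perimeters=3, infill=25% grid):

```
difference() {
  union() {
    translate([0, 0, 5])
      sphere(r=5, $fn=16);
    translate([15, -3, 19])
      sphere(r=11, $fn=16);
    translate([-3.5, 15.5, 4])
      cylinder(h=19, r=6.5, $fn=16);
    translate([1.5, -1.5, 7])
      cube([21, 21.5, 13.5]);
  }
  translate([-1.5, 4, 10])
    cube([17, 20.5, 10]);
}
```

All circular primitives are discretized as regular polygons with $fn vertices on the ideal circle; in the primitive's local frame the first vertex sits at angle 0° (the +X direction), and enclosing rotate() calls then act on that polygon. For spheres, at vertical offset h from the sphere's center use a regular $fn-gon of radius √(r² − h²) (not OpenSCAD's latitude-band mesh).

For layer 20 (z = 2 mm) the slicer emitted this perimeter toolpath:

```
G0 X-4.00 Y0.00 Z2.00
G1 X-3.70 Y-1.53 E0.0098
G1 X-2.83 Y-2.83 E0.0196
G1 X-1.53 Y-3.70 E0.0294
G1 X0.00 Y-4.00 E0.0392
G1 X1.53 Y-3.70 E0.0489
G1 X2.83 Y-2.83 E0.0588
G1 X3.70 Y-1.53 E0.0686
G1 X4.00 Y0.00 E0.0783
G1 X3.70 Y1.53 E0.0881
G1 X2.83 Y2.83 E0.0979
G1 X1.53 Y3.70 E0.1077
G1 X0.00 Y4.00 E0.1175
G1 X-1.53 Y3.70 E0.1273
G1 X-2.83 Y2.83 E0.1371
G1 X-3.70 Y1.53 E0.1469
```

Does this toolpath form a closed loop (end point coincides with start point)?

no

Start point (G0): (-4.00, 0.00). End point (last G1): the path does not return to the start — open.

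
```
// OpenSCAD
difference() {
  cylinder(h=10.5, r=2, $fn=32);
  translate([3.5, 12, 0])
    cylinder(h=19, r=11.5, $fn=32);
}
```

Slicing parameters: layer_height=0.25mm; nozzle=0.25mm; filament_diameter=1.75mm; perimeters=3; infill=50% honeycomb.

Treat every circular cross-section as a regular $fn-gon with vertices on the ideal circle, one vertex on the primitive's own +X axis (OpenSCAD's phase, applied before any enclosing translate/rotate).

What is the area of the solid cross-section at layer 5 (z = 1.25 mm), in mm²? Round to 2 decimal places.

10.30 mm²

At z = 1.25 mm: the cylinder: section is a regular 32-gon, circumradius r=2 (area = (32/2)·2.000²·sin(360°/32) = 12.49 mm²); the cylinder at (3.5, 12): section is a regular 32-gon, circumradius r=11.5 (area = (32/2)·11.500²·sin(360°/32) = 412.81 mm²); Subtracting the remaining from the first: starting from the r=2 cylinder (12.49 mm²), the r=11.5 cylinder at (3.5, 12) partially overlaps it — only the 2.18 mm² overlap (of its 412.81 mm²) is removed, clipping the outline — area = 10.30 mm². Overall, the cross-section is a single solid region. Net area = 10.30 mm².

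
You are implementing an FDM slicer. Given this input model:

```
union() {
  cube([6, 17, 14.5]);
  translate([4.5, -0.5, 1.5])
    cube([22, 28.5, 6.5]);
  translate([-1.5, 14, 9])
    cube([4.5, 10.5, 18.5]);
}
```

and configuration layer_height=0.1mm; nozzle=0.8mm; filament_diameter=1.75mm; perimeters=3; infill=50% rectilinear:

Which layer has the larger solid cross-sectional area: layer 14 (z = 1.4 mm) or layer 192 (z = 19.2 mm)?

Layer 14 (z = 1.4): the cube (footprint 6×17) is included at this height (area 102.00 mm²); the cube at (4.5, -0.5) is absent (z outside [1.5, 8]); the cube at (-1.5, 14) is not intersected at this z (z outside [9, 27.5]); Taking the union: only the 6×17 cube is present, so the union is just that shape — area = 102.00 mm². So its area = 102.00 mm². Layer 192 (z = 19.2): the cube is absent (z outside [0, 14.5]); the cube at (4.5, -0.5) is absent (z outside [1.5, 8]); the 4.5×10.5 cube at (-1.5, 14) contributes its full rectangle (area 47.25 mm²); Combining (union): only the 4.5×10.5 cube at (-1.5, 14) is present, so the union is just that shape — area = 47.25 mm². So its area = 47.25 mm². Layer 14 is larger (102.00 vs 47.25 mm²).

layer 14 (z = 1.4 mm)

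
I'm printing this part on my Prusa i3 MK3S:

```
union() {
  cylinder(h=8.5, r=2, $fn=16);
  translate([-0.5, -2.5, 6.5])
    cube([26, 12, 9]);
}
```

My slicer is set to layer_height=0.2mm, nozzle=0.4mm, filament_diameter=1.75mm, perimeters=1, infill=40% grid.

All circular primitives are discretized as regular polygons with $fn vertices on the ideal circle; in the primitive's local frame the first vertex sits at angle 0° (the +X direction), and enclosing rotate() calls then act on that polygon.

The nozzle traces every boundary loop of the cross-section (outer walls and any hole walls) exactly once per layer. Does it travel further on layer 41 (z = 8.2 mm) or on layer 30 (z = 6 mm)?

layer 41 (z = 8.2 mm)

Layer 41 (z = 8.2): the r=2 cylinder contributes a regular 16-gon of circumradius 2 (perimeter = 2·16·2.000·sin(180°/16) = 12.49 mm); the cube at (-0.5, -2.5) is present — its section is the full 26×12 rectangle (perimeter 76.00 mm); Taking the union: the regions partially overlap (shared area 8.07 mm²), so the edge portions inside another operand are dropped and the merged outline is re-measured after clipping — boundary = 77.42 mm. So its perimeter = 77.42 mm. Layer 30 (z = 6): the r=2 cylinder gives a regular 16-gon of circumradius 2 (constant along its height) (perimeter = 2·16·2.000·sin(180°/16) = 12.49 mm); the cube at (-0.5, -2.5) is not intersected at this z (z outside [6.5, 15.5]); Combining (union): only the r=2 cylinder is present, so the union is just that shape — boundary = 12.49 mm. So its perimeter = 12.49 mm. Layer 41 is larger (77.42 vs 12.49 mm).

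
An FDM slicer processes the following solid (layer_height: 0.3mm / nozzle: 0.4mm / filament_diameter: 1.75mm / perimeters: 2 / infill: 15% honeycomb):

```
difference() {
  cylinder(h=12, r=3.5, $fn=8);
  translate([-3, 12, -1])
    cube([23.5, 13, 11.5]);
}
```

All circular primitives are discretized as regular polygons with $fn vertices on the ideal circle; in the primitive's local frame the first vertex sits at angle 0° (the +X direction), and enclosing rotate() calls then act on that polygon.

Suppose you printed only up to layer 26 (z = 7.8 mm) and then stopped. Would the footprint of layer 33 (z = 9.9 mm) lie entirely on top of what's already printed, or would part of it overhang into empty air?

entirely on top

Compare the two slices. At z = 7.8: the r=3.5 cylinder gives a regular 8-gon of circumradius 3.5 (constant along its height) (area = (8/2)·3.500²·sin(360°/8) = 34.65 mm²); the cube at (-3, 12) (footprint 23.5×13) is included at this height (area 305.50 mm²); Taking the first minus the rest: starting from the r=3.5 cylinder (34.65 mm²), the 23.5×13 cube at (-3, 12) misses the remaining region (no effect) — area = 34.65 mm². At z = 9.9: the r=3.5 cylinder gives a regular 8-gon of circumradius 3.5 (constant along its height) (area = (8/2)·3.500²·sin(360°/8) = 34.65 mm²); the 23.5×13 cube at (-3, 12) contributes its full rectangle (area 305.50 mm²); After the difference (first − rest): starting from the r=3.5 cylinder (34.65 mm²), the 23.5×13 cube at (-3, 12) misses the remaining region (no effect) — area = 34.65 mm². Checking containment: the cross-section at z = 9.9 is a subset of the cross-section at z = 7.8.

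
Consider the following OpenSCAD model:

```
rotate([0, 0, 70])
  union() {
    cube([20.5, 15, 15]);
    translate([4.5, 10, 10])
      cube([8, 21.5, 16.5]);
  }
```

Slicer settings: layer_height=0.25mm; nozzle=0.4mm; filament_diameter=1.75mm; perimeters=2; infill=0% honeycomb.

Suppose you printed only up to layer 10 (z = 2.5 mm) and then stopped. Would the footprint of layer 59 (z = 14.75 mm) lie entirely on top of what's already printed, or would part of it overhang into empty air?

Compare the two slices. At z = 2.5: the 20.5×15 cube contributes its full rectangle (area 307.50 mm²); the cube at (4.5, 10) is absent (z outside [10, 26.5]); Taking the union: only the 20.5×15 cube is present, so the union is just that shape — area = 307.50 mm²; (whole slice rotated 70° about Z — lengths, areas and connectivity unchanged). At z = 14.75: the 20.5×15 cube contributes its full rectangle (area 307.50 mm²); the 8×21.5 cube at (4.5, 10) contributes its full rectangle (area 172.00 mm²); Combining (union): the regions partially overlap — summed areas 479.50 mm² minus the doubly-counted overlap 40.00 mm² gives 439.50 mm² — area = 439.50 mm²; (whole slice rotated 70° about Z — lengths, areas and connectivity unchanged). Checking containment: at z = 14.75 the cross-section extends beyond the z = 2.5 cross-section by about 132.00 mm².

part overhangs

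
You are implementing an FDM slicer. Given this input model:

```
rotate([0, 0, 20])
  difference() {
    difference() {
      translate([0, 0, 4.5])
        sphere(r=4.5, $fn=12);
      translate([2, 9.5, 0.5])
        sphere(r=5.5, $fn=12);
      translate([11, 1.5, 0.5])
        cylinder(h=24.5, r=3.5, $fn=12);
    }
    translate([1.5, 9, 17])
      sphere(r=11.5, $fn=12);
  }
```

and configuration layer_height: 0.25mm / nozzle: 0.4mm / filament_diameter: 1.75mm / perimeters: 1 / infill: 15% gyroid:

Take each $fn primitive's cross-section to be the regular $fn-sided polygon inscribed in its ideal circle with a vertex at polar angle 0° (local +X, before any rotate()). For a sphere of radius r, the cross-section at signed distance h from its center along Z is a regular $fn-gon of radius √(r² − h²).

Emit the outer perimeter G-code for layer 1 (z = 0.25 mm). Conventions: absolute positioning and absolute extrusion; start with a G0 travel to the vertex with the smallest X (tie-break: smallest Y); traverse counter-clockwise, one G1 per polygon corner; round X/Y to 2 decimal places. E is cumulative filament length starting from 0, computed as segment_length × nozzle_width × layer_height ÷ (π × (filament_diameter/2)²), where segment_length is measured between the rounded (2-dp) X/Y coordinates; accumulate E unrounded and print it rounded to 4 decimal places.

G0 X-1.46 Y0.26 Z0.25
G1 X-1.39 Y-0.51 E0.0321
G1 X-0.95 Y-1.13 E0.0638
G1 X-0.26 Y-1.46 E0.0956
G1 X0.51 Y-1.39 E0.1277
G1 X1.13 Y-0.95 E0.1593
G1 X1.46 Y-0.26 E0.1911
G1 X1.39 Y0.51 E0.2232
G1 X0.95 Y1.13 E0.2549
G1 X0.26 Y1.46 E0.2867
G1 X-0.51 Y1.39 E0.3188
G1 X-1.13 Y0.95 E0.3504
G1 X-1.46 Y0.26 E0.3822

At z = 0.25 mm: the sphere: section is a regular 12-gon, circumradius = √(r²−h²) = √(4.5²−4.25²) = 1.479; the r=5.5 sphere at (2, 9.5) contributes a regular 12-gon of circumradius √(5.5²−0.25²) = 5.494; the cylinder at (11, 1.5) is absent (z outside [0.5, 25]); Subtracting the remaining from the first: starting from the r=4.5 sphere, the r=5.5 sphere at (2, 9.5) misses the remaining region (no effect) — 1 connected region; the sphere at (1.5, 9) does not reach this height (|z−center|=16.750 > r=11.5); After the difference (first − rest): none of the subtracted shapes is present at this height, so that combined region is unchanged — 1 connected region; (rotated 20° about Z; rotation is an isometry so areas/perimeters/island counts are preserved). The outline is a single polygon with 12 vertices. Extrusion per mm of travel: 0.4 × 0.25 / (π × 0.875²) = 0.041575. Accumulating E over each segment gives final E = 0.3822.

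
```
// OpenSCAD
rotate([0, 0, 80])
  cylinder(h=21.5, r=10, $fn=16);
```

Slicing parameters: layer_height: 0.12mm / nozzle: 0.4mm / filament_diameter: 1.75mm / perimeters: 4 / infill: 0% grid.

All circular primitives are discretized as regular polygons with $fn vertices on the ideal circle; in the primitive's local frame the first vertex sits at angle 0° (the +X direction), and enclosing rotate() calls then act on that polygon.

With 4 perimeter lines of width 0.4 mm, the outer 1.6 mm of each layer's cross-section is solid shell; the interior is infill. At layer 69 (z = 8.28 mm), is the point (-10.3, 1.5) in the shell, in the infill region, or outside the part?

At z = 8.28 mm: the cylinder: section is a regular 16-gon, circumradius r=10; (whole slice rotated 80° about Z — lengths, areas and connectivity unchanged). Overall, the cross-section is a single solid region. Undo the 80° rotation: the query point maps to (-0.311, 10.404) in the un-rotated model frame. The nearest boundary edge runs (0.00, 10.00)→(-3.83, 9.24); distance from the point to it = 0.46 mm. The point is not inside any of the regions above, so it lies outside the cross-section (0.46 mm from the nearest boundary).

outside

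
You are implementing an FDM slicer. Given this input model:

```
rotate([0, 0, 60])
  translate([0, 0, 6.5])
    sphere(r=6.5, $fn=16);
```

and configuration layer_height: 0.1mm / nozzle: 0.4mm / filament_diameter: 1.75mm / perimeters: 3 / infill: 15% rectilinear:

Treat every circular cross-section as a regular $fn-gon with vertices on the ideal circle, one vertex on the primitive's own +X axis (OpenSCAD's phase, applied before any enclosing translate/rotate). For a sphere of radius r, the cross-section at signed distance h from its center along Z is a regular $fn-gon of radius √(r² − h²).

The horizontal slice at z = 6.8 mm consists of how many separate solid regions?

At z = 6.8 mm: the r=6.5 sphere contributes a regular 16-gon of circumradius √(6.5²−0.3²) = 6.493; (rotated 60° about Z; rotation is an isometry so areas/perimeters/island counts are preserved). The result has 1 disconnected region.

1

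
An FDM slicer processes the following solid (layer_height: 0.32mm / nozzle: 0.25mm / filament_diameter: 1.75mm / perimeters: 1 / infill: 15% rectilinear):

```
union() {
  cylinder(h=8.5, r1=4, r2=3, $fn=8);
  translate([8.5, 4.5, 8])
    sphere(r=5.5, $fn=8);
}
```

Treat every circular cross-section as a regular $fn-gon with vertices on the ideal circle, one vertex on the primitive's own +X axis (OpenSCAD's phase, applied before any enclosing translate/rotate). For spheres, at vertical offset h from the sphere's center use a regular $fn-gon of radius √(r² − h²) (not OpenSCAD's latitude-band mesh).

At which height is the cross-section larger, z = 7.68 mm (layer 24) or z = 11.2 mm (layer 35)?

layer 24 (z = 7.68 mm)

Layer 24 (z = 7.68): the cone (r1=4→r2=3) has section circumradius 3.096 here — a regular 8-gon (area = (8/2)·3.096²·sin(360°/8) = 27.12 mm²); the r=5.5 sphere at (8.5, 4.5) slices to a regular 8-gon of circumradius 5.491 (√(r²−h²) with h=0.32 from center) (area = (8/2)·5.491²·sin(360°/8) = 85.27 mm²); Combining (union): the 2 present regions are separate (no shared area or edge), so areas and boundary lengths simply add and each stays a separate island — area = 112.39 mm². So its area = 112.39 mm². Layer 35 (z = 11.2): the cone is absent (z outside [0, 8.5]); the sphere at (8.5, 4.5): section is a regular 8-gon, circumradius = √(r²−h²) = √(5.5²−3.2²) = 4.473 (area = (8/2)·4.473²·sin(360°/8) = 56.60 mm²); Combining (union): only the r=5.5 sphere at (8.5, 4.5) is present, so the union is just that shape — area = 56.60 mm². So its area = 56.60 mm². Layer 24 is larger (112.39 vs 56.60 mm²).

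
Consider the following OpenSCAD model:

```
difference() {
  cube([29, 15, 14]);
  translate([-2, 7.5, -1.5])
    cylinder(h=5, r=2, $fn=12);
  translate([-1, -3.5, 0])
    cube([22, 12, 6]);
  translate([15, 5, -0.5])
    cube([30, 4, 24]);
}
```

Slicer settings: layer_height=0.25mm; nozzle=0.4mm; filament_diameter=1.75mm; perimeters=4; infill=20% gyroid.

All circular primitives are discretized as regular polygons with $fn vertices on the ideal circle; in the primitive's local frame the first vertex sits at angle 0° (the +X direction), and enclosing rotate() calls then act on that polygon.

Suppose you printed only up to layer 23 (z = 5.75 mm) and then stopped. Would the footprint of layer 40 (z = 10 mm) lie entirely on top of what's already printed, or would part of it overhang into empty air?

Compare the two slices. At z = 5.75: the 29×15 cube contributes its full rectangle (area 435.00 mm²); the cylinder at (-2, 7.5) is absent (z outside [-1.5, 3.5]); the 22×12 cube at (-1, -3.5) contributes its full rectangle (area 264.00 mm²); the 30×4 cube at (15, 5) contributes its full rectangle (area 120.00 mm²); Subtracting the remaining from the first: starting from the 29×15 cube (435.00 mm²), the 22×12 cube at (-1, -3.5) partially overlaps it — only the 178.50 mm² overlap (of its 264.00 mm²) is removed, clipping the outline; the 30×4 cube at (15, 5) partially overlaps it — only the 35.00 mm² overlap (of its 120.00 mm²) is removed, clipping the outline — area = 221.50 mm². At z = 10: the cube is present — its section is the full 29×15 rectangle (area 435.00 mm²); the cylinder at (-2, 7.5) is absent (z outside [-1.5, 3.5]); the cube at (-1, -3.5) is absent (z outside [0, 6]); the 30×4 cube at (15, 5) contributes its full rectangle (area 120.00 mm²); Subtracting the remaining from the first: starting from the 29×15 cube (435.00 mm²), the 30×4 cube at (15, 5) partially overlaps it — only the 56.00 mm² overlap (of its 120.00 mm²) is removed, clipping the outline — area = 379.00 mm². Checking containment: at z = 10 the cross-section extends beyond the z = 5.75 cross-section by about 157.50 mm².

part overhangs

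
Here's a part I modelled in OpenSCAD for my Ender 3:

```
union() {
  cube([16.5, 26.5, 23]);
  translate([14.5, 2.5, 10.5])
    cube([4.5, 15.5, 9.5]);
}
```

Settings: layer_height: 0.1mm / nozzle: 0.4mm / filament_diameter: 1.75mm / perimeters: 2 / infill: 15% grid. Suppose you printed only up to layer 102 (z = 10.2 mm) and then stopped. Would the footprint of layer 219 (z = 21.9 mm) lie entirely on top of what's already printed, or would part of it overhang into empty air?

Compare the two slices. At z = 10.2: the 16.5×26.5 cube contributes its full rectangle (area 437.25 mm²); the cube at (14.5, 2.5) is absent (z outside [10.5, 20]); Merging all regions: only the 16.5×26.5 cube is present, so the union is just that shape — area = 437.25 mm². At z = 21.9: the 16.5×26.5 cube contributes its full rectangle (area 437.25 mm²); the cube at (14.5, 2.5) does not reach this height (z outside [10.5, 20]); Taking the union: only the 16.5×26.5 cube is present, so the union is just that shape — area = 437.25 mm². Checking containment: the cross-section at z = 21.9 is a subset of the cross-section at z = 10.2.

entirely on top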